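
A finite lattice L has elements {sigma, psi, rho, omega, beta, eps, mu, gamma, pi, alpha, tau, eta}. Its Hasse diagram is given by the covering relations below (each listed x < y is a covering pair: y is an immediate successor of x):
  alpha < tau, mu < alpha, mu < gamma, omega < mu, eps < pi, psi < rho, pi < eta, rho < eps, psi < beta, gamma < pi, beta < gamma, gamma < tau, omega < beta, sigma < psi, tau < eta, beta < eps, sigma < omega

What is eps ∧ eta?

eps

Common lower bounds of {eps, eta}: beta, eps, omega, psi, rho, sigma.
The greatest among these is eps.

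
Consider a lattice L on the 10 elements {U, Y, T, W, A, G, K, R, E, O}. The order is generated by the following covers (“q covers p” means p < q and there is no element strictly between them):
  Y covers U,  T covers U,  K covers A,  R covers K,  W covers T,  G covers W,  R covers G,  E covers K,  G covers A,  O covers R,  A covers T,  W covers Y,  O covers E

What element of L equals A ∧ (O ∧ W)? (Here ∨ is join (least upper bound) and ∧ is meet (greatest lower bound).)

O ∧ W = W
A ∧ W = T

T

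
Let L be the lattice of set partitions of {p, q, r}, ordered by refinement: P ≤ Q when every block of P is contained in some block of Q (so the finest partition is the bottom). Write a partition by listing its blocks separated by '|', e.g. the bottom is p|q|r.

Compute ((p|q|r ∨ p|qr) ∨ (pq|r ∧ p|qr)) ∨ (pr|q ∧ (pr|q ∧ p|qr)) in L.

p|qr

p|q|r ∨ p|qr = p|qr
pq|r ∧ p|qr = p|q|r
p|qr ∨ p|q|r = p|qr
pr|q ∧ p|qr = p|q|r
pr|q ∧ p|q|r = p|q|r
p|qr ∨ p|q|r = p|qr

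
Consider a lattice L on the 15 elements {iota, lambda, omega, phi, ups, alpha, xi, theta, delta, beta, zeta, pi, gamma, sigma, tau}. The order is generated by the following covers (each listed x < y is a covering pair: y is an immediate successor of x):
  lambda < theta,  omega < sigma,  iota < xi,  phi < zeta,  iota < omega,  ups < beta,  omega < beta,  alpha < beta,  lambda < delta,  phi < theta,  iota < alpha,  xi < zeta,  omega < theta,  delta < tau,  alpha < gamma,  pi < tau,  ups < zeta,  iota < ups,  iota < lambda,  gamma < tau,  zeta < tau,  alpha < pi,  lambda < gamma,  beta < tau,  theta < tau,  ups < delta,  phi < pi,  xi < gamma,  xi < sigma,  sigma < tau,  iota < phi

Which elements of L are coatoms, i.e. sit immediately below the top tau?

The coatoms are exactly the elements covered by tau: beta, delta, gamma, pi, sigma, theta, zeta.

beta, delta, gamma, pi, sigma, theta, zeta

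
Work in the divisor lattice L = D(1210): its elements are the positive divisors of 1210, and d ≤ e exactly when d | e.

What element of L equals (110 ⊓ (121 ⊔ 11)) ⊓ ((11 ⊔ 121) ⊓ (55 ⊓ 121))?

11

121 ∨ 11 = 121
110 ∧ 121 = 11
11 ∨ 121 = 121
55 ∧ 121 = 11
121 ∧ 11 = 11
11 ∧ 11 = 11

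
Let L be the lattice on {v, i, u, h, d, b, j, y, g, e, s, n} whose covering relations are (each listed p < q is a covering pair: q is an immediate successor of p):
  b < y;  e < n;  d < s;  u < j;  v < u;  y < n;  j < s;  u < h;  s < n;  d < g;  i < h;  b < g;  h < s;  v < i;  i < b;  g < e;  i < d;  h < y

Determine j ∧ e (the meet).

Common lower bounds of {j, e}: v.
The greatest among these is v.

v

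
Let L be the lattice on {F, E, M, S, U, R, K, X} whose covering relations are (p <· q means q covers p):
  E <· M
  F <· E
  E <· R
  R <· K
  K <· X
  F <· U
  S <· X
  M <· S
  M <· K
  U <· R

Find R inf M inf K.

E

Common lower bounds of {R, M, K}: E, F.
The greatest among these is E.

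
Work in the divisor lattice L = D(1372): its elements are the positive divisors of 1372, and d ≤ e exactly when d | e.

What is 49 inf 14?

7

In the divisibility order, the meet is the greatest common divisor: gcd(49, 14) = 7.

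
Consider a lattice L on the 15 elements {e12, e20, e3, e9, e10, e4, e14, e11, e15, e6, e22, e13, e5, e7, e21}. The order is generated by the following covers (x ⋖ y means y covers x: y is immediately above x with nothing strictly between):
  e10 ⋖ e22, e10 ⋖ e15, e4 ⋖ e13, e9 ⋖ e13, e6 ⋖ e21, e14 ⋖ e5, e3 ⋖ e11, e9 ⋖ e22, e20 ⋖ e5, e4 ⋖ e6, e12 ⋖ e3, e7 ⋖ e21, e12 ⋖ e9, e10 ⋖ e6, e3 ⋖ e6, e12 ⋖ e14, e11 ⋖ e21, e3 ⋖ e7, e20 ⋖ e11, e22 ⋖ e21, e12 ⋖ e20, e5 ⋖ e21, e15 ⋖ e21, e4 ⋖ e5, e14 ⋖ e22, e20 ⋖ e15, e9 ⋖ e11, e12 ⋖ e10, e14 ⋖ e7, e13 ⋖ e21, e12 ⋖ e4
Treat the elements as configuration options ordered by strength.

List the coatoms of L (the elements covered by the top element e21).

e11, e13, e15, e22, e5, e6, e7

The coatoms are exactly the elements covered by e21: e11, e13, e15, e22, e5, e6, e7.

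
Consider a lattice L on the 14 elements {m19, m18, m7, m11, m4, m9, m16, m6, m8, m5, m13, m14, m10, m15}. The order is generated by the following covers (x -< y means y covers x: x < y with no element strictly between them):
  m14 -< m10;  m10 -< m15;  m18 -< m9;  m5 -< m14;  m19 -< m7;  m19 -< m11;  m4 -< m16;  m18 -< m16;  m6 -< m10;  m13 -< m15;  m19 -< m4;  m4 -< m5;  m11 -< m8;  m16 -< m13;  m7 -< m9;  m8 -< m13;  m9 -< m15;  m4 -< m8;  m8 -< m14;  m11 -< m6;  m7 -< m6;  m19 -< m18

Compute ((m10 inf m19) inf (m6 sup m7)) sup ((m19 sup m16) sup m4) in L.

m10 ∧ m19 = m19
m6 ∨ m7 = m6
m19 ∧ m6 = m19
m19 ∨ m16 = m16
m16 ∨ m4 = m16
m19 ∨ m16 = m16

m16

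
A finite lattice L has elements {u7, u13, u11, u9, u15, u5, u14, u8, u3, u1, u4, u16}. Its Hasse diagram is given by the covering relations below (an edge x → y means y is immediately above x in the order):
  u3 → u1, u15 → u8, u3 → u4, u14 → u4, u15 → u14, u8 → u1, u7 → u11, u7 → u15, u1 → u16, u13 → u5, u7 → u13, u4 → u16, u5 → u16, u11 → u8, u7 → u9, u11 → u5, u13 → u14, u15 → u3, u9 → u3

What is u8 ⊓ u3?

Common lower bounds of {u8, u3}: u15, u7.
The greatest among these is u15.

u15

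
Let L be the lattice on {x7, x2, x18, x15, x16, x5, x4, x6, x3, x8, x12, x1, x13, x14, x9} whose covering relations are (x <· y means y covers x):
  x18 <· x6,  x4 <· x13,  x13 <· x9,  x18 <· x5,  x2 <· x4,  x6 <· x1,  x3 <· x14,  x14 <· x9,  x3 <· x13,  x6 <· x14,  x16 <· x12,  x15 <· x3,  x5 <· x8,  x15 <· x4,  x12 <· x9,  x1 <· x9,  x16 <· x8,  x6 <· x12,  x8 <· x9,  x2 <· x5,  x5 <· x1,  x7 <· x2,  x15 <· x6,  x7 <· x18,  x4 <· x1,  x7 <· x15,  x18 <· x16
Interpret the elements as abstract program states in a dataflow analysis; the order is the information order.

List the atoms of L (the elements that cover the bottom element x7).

The atoms are exactly the elements that cover x7: x15, x18, x2.

x15, x18, x2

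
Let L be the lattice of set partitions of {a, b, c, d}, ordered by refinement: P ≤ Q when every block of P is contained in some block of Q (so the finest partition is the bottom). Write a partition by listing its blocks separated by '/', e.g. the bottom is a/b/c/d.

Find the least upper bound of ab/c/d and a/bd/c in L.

The join of ab/c/d and a/bd/c merges any blocks that overlap across the partitions, giving abd/c.

abd/c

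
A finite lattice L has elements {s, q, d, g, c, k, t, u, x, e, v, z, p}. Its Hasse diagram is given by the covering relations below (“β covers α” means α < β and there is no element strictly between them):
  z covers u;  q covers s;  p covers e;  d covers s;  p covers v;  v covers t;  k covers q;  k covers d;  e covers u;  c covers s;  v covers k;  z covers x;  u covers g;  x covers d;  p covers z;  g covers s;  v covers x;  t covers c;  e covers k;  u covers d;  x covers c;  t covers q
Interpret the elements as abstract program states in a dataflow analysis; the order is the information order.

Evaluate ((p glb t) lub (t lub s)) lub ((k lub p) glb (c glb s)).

p ∧ t = t
t ∨ s = t
t ∨ t = t
k ∨ p = p
c ∧ s = s
p ∧ s = s
t ∨ s = t

t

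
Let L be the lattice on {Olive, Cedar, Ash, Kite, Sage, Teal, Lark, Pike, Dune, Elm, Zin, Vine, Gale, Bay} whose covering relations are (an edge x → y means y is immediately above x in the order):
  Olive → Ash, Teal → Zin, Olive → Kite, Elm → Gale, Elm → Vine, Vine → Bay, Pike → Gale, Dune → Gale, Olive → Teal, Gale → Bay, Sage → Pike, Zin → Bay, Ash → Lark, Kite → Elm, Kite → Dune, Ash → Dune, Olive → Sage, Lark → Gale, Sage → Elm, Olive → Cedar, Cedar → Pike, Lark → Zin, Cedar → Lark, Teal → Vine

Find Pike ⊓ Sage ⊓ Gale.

Sage

Common lower bounds of {Pike, Sage, Gale}: Olive, Sage.
The greatest among these is Sage.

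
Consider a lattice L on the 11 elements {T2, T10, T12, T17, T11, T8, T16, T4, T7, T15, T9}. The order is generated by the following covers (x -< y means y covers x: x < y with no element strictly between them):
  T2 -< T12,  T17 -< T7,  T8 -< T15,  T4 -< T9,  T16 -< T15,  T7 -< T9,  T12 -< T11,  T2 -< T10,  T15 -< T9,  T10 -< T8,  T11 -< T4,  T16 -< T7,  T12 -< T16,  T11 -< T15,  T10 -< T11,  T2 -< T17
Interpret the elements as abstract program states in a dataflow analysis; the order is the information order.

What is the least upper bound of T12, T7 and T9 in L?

T9

Common upper bounds of {T12, T7, T9}: T9.
The least among these is T9.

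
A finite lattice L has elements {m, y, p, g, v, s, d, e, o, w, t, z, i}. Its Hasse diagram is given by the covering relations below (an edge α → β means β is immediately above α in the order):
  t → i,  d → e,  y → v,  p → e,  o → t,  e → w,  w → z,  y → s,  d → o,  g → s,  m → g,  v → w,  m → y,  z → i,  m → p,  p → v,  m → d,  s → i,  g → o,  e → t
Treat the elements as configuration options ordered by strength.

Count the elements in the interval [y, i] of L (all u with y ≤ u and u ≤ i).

6

The interval [y, i] = {i, s, v, w, y, z}, which has 6 elements.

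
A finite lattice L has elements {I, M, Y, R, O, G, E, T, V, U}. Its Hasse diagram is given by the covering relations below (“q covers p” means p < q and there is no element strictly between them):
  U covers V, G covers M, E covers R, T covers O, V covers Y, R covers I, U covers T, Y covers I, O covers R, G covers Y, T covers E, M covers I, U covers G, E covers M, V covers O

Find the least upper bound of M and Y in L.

G

Common upper bounds of {M, Y}: G, U.
The least among these is G.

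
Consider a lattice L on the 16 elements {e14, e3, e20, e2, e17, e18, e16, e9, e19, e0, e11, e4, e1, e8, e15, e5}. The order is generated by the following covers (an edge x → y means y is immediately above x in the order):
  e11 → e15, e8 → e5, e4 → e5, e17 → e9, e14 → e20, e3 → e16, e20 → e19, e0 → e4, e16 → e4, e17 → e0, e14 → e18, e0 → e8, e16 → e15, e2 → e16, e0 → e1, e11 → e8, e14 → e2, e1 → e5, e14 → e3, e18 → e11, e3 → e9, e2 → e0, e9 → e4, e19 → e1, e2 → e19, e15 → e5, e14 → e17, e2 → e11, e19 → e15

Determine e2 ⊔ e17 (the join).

e0

Common upper bounds of {e2, e17}: e0, e1, e4, e5, e8.
The least among these is e0.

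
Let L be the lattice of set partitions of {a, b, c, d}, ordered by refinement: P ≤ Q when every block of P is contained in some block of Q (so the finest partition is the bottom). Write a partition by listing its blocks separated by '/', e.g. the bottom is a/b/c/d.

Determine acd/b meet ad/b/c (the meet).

Common lower bounds of {acd/b, ad/b/c}: a/b/c/d, ad/b/c.
The greatest among these is ad/b/c.

ad/b/c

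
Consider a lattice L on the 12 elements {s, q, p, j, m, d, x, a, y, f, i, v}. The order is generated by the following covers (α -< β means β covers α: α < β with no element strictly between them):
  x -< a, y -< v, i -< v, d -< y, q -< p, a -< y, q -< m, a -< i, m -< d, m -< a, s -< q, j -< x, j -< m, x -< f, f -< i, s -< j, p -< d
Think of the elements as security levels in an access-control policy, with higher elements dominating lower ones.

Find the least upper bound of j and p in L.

Common upper bounds of {j, p}: d, v, y.
The least among these is d.

d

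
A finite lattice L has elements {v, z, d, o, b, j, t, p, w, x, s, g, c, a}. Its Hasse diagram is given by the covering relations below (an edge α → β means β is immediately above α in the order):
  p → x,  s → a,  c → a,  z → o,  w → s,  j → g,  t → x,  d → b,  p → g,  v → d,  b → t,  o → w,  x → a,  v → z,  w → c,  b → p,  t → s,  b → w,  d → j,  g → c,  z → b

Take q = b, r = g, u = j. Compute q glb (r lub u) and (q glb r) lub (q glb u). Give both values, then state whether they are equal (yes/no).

r lub u = g, so q glb (r lub u) = b glb g = b.
q glb r = b and q glb u = d, so (q glb r) lub (q glb u) = b lub d = b.
Equal: yes.

b; b; yes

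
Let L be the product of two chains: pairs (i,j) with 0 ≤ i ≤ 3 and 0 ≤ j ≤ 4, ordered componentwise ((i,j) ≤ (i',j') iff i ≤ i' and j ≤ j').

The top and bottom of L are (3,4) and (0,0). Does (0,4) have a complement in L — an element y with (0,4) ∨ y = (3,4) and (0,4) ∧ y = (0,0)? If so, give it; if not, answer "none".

Need y with (0,4) ∨ y = (3,4) and (0,4) ∧ y = (0,0).
Checking each element gives: (3,0).

(3,0)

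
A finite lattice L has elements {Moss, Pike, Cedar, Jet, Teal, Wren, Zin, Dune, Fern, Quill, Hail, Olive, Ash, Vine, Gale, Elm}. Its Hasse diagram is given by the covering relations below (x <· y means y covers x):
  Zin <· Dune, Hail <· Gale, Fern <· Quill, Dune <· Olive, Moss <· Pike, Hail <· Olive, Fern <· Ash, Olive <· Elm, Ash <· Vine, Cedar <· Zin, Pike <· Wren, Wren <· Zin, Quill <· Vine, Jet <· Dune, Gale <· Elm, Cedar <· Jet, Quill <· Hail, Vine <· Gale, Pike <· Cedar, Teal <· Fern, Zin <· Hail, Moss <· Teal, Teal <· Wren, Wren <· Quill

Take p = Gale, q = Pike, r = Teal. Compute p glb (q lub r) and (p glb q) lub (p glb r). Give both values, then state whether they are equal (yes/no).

Wren; Wren; yes

q lub r = Wren, so p glb (q lub r) = Gale glb Wren = Wren.
p glb q = Pike and p glb r = Teal, so (p glb q) lub (p glb r) = Pike lub Teal = Wren.
Equal: yes.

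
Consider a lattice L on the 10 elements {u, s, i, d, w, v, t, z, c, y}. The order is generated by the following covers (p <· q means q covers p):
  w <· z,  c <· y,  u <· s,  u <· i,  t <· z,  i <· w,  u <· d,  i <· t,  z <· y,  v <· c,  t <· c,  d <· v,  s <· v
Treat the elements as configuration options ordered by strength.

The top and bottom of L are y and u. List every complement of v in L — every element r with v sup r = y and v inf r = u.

Need r with v ∨ r = y and v ∧ r = u.
Checking each element gives: w, z.

w, z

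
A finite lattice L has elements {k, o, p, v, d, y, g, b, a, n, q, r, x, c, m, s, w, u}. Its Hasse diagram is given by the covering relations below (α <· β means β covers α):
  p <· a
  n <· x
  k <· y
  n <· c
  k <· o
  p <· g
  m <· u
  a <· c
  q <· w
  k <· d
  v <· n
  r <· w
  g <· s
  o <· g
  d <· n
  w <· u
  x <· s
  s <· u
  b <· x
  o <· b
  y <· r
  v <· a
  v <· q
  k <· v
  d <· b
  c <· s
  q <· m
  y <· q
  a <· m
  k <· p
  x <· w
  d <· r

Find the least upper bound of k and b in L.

b

Common upper bounds of {k, b}: b, s, u, w, x.
The least among these is b.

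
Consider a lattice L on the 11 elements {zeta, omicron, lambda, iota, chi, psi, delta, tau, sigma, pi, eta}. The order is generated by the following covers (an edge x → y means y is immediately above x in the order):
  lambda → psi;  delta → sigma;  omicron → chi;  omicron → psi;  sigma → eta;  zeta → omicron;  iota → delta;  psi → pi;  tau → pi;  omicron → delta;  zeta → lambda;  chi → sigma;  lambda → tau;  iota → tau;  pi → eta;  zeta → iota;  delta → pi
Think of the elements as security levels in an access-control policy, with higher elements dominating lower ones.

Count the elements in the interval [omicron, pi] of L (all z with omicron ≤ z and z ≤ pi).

4

The interval [omicron, pi] = {delta, omicron, pi, psi}, which has 4 elements.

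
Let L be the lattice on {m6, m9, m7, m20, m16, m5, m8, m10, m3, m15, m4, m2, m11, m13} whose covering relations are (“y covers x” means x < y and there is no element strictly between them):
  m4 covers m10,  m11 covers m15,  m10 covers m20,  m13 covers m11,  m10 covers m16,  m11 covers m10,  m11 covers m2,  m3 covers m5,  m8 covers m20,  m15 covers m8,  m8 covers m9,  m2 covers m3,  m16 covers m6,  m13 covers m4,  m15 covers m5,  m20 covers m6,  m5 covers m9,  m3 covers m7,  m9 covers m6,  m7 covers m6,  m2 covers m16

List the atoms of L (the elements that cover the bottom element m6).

m16, m20, m7, m9

The atoms are exactly the elements that cover m6: m16, m20, m7, m9.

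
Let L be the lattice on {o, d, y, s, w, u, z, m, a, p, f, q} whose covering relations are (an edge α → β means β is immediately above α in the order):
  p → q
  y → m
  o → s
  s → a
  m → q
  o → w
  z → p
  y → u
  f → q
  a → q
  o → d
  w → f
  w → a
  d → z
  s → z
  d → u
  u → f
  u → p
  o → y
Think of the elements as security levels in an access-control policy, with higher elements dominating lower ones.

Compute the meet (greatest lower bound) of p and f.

u

Common lower bounds of {p, f}: d, o, u, y.
The greatest among these is u.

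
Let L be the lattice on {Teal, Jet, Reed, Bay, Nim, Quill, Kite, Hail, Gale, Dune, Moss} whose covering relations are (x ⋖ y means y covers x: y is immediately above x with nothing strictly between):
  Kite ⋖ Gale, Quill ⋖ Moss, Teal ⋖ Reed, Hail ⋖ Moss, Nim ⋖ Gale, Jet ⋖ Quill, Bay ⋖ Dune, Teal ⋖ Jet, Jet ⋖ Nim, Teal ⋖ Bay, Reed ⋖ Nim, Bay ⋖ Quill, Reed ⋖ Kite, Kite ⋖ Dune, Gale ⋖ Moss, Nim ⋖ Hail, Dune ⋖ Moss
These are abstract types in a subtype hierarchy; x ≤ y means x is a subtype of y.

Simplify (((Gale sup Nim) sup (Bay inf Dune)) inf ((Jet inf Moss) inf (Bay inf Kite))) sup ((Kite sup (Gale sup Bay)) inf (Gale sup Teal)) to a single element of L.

Gale ∨ Nim = Gale
Bay ∧ Dune = Bay
Gale ∨ Bay = Moss
Jet ∧ Moss = Jet
Bay ∧ Kite = Teal
Jet ∧ Teal = Teal
Moss ∧ Teal = Teal
Gale ∨ Bay = Moss
Kite ∨ Moss = Moss
Gale ∨ Teal = Gale
Moss ∧ Gale = Gale
Teal ∨ Gale = Gale

Gale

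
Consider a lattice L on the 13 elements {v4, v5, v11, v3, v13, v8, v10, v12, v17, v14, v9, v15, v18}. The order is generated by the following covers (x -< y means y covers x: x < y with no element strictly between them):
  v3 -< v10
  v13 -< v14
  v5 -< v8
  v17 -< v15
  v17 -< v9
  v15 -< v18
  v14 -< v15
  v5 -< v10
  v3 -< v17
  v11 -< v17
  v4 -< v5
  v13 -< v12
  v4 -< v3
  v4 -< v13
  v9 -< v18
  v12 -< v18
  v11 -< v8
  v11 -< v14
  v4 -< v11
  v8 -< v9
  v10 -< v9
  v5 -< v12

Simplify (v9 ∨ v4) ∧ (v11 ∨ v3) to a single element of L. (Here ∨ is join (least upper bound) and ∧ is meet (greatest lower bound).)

v17

v9 ∨ v4 = v9
v11 ∨ v3 = v17
v9 ∧ v17 = v17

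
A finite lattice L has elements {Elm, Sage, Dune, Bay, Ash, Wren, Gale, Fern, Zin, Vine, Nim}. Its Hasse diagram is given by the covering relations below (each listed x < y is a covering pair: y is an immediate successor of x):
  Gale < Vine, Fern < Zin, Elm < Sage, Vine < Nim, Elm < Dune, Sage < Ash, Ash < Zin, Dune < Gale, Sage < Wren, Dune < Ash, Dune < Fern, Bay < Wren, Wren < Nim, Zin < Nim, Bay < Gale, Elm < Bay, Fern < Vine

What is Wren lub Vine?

Common upper bounds of {Wren, Vine}: Nim.
The least among these is Nim.

Nim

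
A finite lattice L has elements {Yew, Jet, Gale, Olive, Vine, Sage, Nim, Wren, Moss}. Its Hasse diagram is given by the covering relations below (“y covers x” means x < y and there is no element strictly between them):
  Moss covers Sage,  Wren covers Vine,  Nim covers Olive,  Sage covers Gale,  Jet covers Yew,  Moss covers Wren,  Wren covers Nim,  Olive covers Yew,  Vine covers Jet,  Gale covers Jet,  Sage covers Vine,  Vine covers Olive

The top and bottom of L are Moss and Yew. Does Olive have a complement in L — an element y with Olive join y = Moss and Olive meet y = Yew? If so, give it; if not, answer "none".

none

For every candidate y, either Olive ∨ y ≠ Moss or Olive ∧ y ≠ Yew; no complement exists.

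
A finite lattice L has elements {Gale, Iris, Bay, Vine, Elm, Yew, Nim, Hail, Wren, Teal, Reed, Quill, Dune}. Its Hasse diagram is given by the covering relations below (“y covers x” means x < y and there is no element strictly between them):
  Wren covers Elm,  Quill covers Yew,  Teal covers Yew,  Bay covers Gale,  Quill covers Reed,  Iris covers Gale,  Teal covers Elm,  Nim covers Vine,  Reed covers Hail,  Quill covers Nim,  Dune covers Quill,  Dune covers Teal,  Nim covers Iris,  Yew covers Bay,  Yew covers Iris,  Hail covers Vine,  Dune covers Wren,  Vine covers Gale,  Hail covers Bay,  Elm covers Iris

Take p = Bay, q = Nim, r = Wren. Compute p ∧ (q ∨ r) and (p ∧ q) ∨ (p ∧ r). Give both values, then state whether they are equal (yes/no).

q ∨ r = Dune, so p ∧ (q ∨ r) = Bay ∧ Dune = Bay.
p ∧ q = Gale and p ∧ r = Gale, so (p ∧ q) ∨ (p ∧ r) = Gale ∨ Gale = Gale.
Equal: no.

Bay; Gale; no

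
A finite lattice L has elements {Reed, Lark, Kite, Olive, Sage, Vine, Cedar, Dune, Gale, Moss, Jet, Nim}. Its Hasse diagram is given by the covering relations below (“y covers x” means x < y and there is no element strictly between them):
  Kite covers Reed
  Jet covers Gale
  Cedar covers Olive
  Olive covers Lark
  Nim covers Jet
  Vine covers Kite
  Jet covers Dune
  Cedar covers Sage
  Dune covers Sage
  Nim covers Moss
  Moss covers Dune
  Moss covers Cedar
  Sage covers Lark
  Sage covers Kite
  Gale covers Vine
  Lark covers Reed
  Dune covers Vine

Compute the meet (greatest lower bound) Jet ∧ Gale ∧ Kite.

Common lower bounds of {Jet, Gale, Kite}: Kite, Reed.
The greatest among these is Kite.

Kite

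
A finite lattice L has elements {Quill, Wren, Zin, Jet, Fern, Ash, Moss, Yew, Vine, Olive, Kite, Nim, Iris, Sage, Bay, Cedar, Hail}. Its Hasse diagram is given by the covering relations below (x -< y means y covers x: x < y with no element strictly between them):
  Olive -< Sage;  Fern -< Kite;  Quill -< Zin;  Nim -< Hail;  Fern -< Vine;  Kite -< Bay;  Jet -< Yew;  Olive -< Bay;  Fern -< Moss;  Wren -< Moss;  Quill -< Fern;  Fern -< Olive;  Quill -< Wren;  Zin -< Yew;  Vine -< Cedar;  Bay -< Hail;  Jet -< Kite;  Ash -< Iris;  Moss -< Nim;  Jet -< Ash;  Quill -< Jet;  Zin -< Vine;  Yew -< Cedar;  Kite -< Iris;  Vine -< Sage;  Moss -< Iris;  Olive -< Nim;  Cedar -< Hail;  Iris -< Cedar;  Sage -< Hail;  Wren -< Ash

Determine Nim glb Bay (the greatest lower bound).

Common lower bounds of {Nim, Bay}: Fern, Olive, Quill.
The greatest among these is Olive.

Olive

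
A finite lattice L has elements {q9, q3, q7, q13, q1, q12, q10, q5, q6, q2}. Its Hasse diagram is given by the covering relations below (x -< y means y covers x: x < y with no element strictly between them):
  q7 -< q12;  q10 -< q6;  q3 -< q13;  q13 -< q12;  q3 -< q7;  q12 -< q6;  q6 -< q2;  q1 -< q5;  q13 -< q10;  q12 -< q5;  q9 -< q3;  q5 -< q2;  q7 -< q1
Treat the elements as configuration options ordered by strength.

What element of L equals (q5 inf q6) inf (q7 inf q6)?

q5 ∧ q6 = q12
q7 ∧ q6 = q7
q12 ∧ q7 = q7

q7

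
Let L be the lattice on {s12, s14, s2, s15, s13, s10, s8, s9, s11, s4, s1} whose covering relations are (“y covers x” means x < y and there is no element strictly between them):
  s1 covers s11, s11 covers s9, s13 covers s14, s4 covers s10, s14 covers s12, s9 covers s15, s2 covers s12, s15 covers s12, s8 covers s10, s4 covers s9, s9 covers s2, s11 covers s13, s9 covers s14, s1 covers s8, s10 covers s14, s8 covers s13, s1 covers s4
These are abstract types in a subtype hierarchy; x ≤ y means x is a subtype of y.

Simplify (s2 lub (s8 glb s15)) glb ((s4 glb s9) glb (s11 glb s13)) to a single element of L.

s8 ∧ s15 = s12
s2 ∨ s12 = s2
s4 ∧ s9 = s9
s11 ∧ s13 = s13
s9 ∧ s13 = s14
s2 ∧ s14 = s12

s12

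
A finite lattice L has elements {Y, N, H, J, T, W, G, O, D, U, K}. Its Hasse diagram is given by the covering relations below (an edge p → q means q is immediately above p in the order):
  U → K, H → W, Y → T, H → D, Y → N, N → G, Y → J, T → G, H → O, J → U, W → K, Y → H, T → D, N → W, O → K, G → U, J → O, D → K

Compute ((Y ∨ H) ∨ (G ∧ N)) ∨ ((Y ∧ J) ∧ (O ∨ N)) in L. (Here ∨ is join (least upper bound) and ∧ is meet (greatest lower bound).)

Y ∨ H = H
G ∧ N = N
H ∨ N = W
Y ∧ J = Y
O ∨ N = K
Y ∧ K = Y
W ∨ Y = W

W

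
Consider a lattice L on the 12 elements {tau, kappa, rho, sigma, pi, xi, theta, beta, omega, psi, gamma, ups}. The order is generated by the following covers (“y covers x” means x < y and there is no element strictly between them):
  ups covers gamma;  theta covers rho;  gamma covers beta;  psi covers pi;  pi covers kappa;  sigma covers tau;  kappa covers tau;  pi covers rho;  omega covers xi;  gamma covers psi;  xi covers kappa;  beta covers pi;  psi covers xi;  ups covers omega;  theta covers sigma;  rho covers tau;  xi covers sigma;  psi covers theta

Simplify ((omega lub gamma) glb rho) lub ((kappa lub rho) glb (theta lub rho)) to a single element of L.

rho

omega ∨ gamma = ups
ups ∧ rho = rho
kappa ∨ rho = pi
theta ∨ rho = theta
pi ∧ theta = rho
rho ∨ rho = rho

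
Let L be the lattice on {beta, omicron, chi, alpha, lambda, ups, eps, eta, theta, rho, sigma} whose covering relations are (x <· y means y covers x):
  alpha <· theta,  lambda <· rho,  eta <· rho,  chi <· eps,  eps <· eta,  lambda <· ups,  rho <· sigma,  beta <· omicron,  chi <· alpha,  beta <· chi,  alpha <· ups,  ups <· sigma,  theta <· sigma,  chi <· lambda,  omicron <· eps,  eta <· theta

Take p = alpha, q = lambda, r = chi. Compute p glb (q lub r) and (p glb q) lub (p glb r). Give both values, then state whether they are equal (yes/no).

chi; chi; yes

q lub r = lambda, so p glb (q lub r) = alpha glb lambda = chi.
p glb q = chi and p glb r = chi, so (p glb q) lub (p glb r) = chi lub chi = chi.
Equal: yes.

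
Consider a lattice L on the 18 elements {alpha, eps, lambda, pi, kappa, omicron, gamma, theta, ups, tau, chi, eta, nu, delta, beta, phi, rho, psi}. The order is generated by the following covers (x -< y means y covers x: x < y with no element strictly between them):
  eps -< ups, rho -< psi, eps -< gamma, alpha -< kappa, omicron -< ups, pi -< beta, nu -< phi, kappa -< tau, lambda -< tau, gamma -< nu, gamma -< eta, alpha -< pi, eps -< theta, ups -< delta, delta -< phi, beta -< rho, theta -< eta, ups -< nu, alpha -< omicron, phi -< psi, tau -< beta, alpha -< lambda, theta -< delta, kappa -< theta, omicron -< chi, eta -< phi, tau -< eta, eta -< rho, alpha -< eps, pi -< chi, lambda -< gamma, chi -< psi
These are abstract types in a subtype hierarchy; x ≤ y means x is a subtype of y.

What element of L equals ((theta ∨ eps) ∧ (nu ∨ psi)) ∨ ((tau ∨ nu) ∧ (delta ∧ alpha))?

theta

theta ∨ eps = theta
nu ∨ psi = psi
theta ∧ psi = theta
tau ∨ nu = phi
delta ∧ alpha = alpha
phi ∧ alpha = alpha
theta ∨ alpha = theta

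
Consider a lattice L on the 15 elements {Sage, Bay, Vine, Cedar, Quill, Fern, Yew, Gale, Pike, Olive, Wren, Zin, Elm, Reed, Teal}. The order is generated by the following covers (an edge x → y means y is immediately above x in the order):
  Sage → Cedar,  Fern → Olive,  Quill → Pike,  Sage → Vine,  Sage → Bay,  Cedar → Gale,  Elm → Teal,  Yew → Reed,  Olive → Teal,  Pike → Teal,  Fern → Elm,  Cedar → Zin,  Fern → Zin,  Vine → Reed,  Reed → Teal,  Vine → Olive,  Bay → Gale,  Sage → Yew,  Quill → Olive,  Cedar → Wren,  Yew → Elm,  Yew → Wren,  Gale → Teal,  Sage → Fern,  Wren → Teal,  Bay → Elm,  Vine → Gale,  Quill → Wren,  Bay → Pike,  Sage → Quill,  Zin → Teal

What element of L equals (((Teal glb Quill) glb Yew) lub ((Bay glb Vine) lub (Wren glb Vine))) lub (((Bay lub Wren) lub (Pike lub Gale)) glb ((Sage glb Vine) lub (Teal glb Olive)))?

Olive

Teal ∧ Quill = Quill
Quill ∧ Yew = Sage
Bay ∧ Vine = Sage
Wren ∧ Vine = Sage
Sage ∨ Sage = Sage
Sage ∨ Sage = Sage
Bay ∨ Wren = Teal
Pike ∨ Gale = Teal
Teal ∨ Teal = Teal
Sage ∧ Vine = Sage
Teal ∧ Olive = Olive
Sage ∨ Olive = Olive
Teal ∧ Olive = Olive
Sage ∨ Olive = Olive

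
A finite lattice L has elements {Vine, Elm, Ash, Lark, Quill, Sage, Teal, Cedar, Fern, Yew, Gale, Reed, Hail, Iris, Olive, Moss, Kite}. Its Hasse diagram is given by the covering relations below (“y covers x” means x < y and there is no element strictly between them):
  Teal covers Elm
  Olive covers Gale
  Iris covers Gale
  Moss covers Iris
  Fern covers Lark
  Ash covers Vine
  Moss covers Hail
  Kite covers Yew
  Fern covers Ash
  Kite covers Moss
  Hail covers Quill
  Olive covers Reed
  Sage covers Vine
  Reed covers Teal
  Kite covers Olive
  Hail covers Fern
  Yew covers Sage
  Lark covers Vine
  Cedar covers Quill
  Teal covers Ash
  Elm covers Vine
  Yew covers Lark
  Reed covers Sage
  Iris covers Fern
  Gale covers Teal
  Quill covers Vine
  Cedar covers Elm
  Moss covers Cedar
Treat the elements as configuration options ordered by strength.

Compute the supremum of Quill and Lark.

Hail

Common upper bounds of {Quill, Lark}: Hail, Kite, Moss.
The least among these is Hail.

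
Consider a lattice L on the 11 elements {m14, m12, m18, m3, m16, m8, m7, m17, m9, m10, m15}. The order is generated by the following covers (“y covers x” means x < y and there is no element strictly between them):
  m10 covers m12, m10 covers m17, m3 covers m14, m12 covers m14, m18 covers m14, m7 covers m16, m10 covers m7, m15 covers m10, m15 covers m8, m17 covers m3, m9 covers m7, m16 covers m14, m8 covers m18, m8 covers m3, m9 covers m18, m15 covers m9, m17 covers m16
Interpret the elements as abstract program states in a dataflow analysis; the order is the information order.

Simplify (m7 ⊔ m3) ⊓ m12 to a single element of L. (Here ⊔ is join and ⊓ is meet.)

m7 ∨ m3 = m10
m10 ∧ m12 = m12

m12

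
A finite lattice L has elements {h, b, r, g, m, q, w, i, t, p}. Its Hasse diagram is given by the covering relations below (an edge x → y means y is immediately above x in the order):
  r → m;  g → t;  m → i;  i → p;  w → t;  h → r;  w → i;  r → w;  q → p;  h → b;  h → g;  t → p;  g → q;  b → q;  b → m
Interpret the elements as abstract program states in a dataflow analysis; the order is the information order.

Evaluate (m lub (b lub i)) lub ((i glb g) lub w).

i

b ∨ i = i
m ∨ i = i
i ∧ g = h
h ∨ w = w
i ∨ w = i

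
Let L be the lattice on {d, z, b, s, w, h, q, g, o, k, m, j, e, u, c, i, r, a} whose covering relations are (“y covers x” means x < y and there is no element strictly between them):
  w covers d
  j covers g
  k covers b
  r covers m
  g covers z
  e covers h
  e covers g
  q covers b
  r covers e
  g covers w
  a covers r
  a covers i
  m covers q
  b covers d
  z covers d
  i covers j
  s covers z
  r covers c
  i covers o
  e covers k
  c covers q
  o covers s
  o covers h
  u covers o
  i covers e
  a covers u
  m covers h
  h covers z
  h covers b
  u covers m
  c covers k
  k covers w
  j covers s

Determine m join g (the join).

r

Common upper bounds of {m, g}: a, r.
The least among these is r.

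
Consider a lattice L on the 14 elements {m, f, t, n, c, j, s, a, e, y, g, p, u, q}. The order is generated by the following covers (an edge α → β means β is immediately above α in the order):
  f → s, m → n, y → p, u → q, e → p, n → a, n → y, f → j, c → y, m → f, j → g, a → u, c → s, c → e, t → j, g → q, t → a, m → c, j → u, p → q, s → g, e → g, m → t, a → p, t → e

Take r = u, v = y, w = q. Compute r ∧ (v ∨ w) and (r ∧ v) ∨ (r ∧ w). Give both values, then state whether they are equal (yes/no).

u; u; yes

v ∨ w = q, so r ∧ (v ∨ w) = u ∧ q = u.
r ∧ v = n and r ∧ w = u, so (r ∧ v) ∨ (r ∧ w) = n ∨ u = u.
Equal: yes.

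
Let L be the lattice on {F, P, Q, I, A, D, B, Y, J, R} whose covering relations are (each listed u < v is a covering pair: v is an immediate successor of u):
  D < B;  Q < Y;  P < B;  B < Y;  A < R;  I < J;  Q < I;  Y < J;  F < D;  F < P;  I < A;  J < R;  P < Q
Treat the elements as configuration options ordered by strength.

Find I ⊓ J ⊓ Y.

Q

Common lower bounds of {I, J, Y}: F, P, Q.
The greatest among these is Q.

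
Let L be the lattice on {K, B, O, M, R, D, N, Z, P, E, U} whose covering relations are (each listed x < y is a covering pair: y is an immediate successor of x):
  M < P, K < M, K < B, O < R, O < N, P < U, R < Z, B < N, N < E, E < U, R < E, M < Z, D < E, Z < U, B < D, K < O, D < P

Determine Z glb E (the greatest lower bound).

Common lower bounds of {Z, E}: K, O, R.
The greatest among these is R.

R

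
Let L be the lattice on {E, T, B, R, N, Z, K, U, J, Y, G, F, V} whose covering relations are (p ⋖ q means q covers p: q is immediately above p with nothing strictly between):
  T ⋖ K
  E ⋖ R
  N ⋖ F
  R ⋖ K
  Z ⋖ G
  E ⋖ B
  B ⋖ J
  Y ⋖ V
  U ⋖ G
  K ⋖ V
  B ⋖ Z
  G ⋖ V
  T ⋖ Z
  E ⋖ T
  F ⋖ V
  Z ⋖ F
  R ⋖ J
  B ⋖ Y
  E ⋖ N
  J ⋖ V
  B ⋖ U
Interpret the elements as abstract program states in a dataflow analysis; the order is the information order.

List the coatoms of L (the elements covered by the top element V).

F, G, J, K, Y

The coatoms are exactly the elements covered by V: F, G, J, K, Y.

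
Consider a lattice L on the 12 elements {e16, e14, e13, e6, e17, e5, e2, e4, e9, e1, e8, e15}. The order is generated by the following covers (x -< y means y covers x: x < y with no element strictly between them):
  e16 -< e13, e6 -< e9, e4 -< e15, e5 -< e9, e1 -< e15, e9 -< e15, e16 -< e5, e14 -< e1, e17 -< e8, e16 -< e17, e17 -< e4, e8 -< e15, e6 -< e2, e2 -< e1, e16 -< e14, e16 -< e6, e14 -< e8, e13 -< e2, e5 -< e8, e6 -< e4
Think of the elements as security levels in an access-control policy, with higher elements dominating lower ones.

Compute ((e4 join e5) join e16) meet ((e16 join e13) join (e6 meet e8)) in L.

e4 ∨ e5 = e15
e15 ∨ e16 = e15
e16 ∨ e13 = e13
e6 ∧ e8 = e16
e13 ∨ e16 = e13
e15 ∧ e13 = e13

e13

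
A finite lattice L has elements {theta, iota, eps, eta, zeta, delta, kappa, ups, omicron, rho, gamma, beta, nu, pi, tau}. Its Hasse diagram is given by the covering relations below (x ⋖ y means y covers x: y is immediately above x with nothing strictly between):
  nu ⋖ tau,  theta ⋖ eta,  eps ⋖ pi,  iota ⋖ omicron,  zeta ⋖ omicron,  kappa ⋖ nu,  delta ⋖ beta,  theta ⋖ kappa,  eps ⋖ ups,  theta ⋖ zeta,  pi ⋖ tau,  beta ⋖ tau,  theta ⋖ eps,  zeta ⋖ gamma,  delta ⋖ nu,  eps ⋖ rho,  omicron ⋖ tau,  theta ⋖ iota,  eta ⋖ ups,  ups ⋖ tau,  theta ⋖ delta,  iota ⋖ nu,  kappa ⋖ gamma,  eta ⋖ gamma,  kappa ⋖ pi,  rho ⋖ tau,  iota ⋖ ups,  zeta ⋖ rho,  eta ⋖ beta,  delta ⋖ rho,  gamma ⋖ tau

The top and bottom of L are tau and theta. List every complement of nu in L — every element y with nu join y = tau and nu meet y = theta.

eps, eta, zeta

Need y with nu ∨ y = tau and nu ∧ y = theta.
Checking each element gives: eps, eta, zeta.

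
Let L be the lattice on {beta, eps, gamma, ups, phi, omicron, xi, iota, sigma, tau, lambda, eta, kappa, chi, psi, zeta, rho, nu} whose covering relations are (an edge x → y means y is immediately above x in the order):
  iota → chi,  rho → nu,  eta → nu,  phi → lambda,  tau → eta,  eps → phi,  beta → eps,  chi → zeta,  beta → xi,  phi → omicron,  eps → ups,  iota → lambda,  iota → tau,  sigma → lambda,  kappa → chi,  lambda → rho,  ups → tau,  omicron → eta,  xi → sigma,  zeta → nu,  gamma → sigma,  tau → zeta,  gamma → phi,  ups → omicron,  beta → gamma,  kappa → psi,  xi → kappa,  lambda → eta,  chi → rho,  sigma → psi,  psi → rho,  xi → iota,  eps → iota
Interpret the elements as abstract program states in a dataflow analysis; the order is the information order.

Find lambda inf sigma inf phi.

Common lower bounds of {lambda, sigma, phi}: beta, gamma.
The greatest among these is gamma.

gamma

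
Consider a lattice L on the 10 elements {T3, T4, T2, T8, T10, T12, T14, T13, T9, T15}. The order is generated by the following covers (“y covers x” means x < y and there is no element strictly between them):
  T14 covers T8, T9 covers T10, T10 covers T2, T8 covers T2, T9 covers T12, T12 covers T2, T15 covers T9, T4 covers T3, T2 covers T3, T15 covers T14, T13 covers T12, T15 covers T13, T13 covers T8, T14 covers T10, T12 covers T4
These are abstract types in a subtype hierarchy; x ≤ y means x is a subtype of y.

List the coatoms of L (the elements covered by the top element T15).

T13, T14, T9

The coatoms are exactly the elements covered by T15: T13, T14, T9.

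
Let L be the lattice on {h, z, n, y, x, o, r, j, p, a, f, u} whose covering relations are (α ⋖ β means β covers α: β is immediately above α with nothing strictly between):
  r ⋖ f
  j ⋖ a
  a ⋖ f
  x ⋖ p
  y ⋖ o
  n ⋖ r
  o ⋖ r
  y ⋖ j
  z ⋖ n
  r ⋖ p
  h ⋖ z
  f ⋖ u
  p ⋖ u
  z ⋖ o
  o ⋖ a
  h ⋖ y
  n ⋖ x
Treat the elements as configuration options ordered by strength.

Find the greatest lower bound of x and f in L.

n

Common lower bounds of {x, f}: h, n, z.
The greatest among these is n.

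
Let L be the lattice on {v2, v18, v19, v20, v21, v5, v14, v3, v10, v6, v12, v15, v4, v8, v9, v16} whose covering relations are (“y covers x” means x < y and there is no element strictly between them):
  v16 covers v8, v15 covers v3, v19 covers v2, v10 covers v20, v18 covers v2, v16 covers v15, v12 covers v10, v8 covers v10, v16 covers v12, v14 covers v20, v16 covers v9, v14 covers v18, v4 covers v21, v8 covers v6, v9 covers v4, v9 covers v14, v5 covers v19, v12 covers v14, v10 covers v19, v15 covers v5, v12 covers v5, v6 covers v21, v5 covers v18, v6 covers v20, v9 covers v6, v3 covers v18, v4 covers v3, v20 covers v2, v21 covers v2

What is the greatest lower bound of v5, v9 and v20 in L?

Common lower bounds of {v5, v9, v20}: v2.
The greatest among these is v2.

v2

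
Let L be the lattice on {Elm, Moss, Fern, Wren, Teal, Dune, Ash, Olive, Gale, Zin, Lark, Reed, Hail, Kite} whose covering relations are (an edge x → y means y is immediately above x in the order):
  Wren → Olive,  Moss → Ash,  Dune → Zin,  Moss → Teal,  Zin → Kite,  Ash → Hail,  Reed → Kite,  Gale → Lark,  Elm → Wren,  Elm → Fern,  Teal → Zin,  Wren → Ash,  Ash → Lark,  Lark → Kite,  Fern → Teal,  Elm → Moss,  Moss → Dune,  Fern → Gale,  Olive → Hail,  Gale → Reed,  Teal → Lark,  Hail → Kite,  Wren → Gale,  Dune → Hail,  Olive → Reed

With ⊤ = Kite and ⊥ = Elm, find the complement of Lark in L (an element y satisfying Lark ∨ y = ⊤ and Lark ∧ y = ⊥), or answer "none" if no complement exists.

For every candidate y, either Lark ∨ y ≠ Kite or Lark ∧ y ≠ Elm; no complement exists.

none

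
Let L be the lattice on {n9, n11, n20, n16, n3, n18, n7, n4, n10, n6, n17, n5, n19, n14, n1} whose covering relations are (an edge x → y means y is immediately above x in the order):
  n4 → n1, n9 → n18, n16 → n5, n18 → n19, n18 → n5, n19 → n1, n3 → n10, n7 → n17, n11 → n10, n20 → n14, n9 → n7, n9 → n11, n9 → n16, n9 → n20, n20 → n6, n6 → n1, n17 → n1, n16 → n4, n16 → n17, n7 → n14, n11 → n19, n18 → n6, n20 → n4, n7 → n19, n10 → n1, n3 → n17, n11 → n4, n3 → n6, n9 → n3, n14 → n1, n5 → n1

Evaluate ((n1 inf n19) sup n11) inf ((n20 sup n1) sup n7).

n1 ∧ n19 = n19
n19 ∨ n11 = n19
n20 ∨ n1 = n1
n1 ∨ n7 = n1
n19 ∧ n1 = n19

n19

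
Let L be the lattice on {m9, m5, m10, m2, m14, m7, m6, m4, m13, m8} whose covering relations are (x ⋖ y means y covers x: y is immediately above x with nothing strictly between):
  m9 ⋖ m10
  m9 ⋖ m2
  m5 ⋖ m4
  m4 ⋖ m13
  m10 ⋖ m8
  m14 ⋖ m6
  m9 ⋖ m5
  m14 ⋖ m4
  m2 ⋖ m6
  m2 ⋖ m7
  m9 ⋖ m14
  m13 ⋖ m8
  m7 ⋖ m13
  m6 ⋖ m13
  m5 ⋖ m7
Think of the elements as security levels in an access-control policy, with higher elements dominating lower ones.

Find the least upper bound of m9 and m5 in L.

m5

Common upper bounds of {m9, m5}: m13, m4, m5, m7, m8.
The least among these is m5.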